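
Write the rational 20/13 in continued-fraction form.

Run the Euclidean algorithm on 20 and 13; the successive quotients are the partial quotients a_0, a_1, ... (each step inverts the fractional part left over by the previous one):
  20 = 1*13 + 7, so a_0 = 1.
  13 = 1*7 + 6, so a_1 = 1.
  7 = 1*6 + 1, so a_2 = 1.
  6 = 6*1 + 0, so a_3 = 6.
The remainder reaches 0 after 4 divisions, so the expansion has 4 partial quotients, read off in order.

[1; 1, 1, 6]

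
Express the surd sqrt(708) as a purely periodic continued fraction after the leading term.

Write x_i = (sqrt(708) + m_i)/d_i with (m_0, d_0) = (0, 1). a_0 = floor(sqrt(708)) = 26, since 26^2 = 676 <= 708 < 729 = 27^2.
Iterate m_{i+1} = d_i*a_i - m_i, d_{i+1} = (708 - m_{i+1}^2)/d_i, a_{i+1} = floor((a_0 + m_{i+1})/d_{i+1}):
  m_1 = 1*26 - 0 = 26, d_1 = (708 - 26^2)/1 = 32/1 = 32, a_1 = floor((26 + 26)/32) = 1.
  m_2 = 32*1 - 26 = 6, d_2 = (708 - 6^2)/32 = 672/32 = 21, a_2 = floor((26 + 6)/21) = 1.
  m_3 = 21*1 - 6 = 15, d_3 = (708 - 15^2)/21 = 483/21 = 23, a_3 = floor((26 + 15)/23) = 1.
  m_4 = 23*1 - 15 = 8, d_4 = (708 - 8^2)/23 = 644/23 = 28, a_4 = floor((26 + 8)/28) = 1.
  m_5 = 28*1 - 8 = 20, d_5 = (708 - 20^2)/28 = 308/28 = 11, a_5 = floor((26 + 20)/11) = 4.
  m_6 = 11*4 - 20 = 24, d_6 = (708 - 24^2)/11 = 132/11 = 12, a_6 = floor((26 + 24)/12) = 4.
  m_7 = 12*4 - 24 = 24, d_7 = (708 - 24^2)/12 = 132/12 = 11, a_7 = floor((26 + 24)/11) = 4.
  m_8 = 11*4 - 24 = 20, d_8 = (708 - 20^2)/11 = 308/11 = 28, a_8 = floor((26 + 20)/28) = 1.
  m_9 = 28*1 - 20 = 8, d_9 = (708 - 8^2)/28 = 644/28 = 23, a_9 = floor((26 + 8)/23) = 1.
  m_10 = 23*1 - 8 = 15, d_10 = (708 - 15^2)/23 = 483/23 = 21, a_10 = floor((26 + 15)/21) = 1.
  m_11 = 21*1 - 15 = 6, d_11 = (708 - 6^2)/21 = 672/21 = 32, a_11 = floor((26 + 6)/32) = 1.
  m_12 = 32*1 - 6 = 26, d_12 = (708 - 26^2)/32 = 32/32 = 1, a_12 = floor((26 + 26)/1) = 52.
  m_13 = 1*52 - 26 = 26, d_13 = (708 - 26^2)/1 = 32/1 = 32: (m_13, d_13) = (m_1, d_1) = (26, 32), so from here the quotients repeat a_1, ..., a_12; the period length is 12.
Hence the expansion of sqrt(708) is a_0 = 26 followed by the repeating block 1, 1, 1, 1, 4, 4, 4, 1, 1, 1, 1, 52 (period 12).

[26; (1, 1, 1, 1, 4, 4, 4, 1, 1, 1, 1, 52)]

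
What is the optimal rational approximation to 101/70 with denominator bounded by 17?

Expand x = 101/70 as a continued fraction with the Euclidean algorithm:
  101 = 1*70 + 31, so a_0 = 1.
  70 = 2*31 + 8, so a_1 = 2.
  31 = 3*8 + 7, so a_2 = 3.
  8 = 1*7 + 1, so a_3 = 1.
  7 = 7*1 + 0, so a_4 = 7.
so x = [1; 2, 3, 1, 7].
Convergents (p_i = a_i*p_{i-1} + p_{i-2}, q_i = a_i*q_{i-1} + q_{i-2} with p_{-2}=0, p_{-1}=1, q_{-2}=1, q_{-1}=0), until the denominator exceeds 17:
  i=0: a_0=1, p_0 = 1*1 + 0 = 1, q_0 = 1*0 + 1 = 1.
  i=1: a_1=2, p_1 = 2*1 + 1 = 3, q_1 = 2*1 + 0 = 2.
  i=2: a_2=3, p_2 = 3*3 + 1 = 10, q_2 = 3*2 + 1 = 7.
  i=3: a_3=1, p_3 = 1*10 + 3 = 13, q_3 = 1*7 + 2 = 9.
  i=4: a_4=7, p_4 = 7*13 + 10 = 101, q_4 = 7*9 + 7 = 70.
q_4 = 70 > 17, so the last convergent with denominator <= 17 is p_3/q_3 = 13/9.
The closest fraction with denominator <= 17 is either p_3/q_3 or the intermediate fraction (k*p_3 + p_2)/(k*q_3 + q_2) with the largest k >= 1 whose denominator stays <= 17; these approach x as k grows, and every other convergent or intermediate fraction in range is farther away.
Largest k: floor((17 - q_2)/q_3) = floor((17 - 7)/9) = 1.
That gives (1*13 + 10)/(1*9 + 7) = 23/16.
Compare the errors: |x - 13/9| = |101*9 - 13*70|/(70*9) = 1/630, and |x - 23/16| = |101*16 - 23*70|/(70*16) = 6/1120.
Cross-multiplying, 1*1120 = 1120 < 3780 = 6*630, so 1/630 is smaller: the convergent 13/9 is closer to x than 23/16.

13/9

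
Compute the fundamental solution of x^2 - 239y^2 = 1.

(x, y) = (6195120, 400729)

First expand sqrt(239) as a continued fraction. With x_i = (sqrt(239) + m_i)/d_i and (m_0, d_0) = (0, 1): a_0 = floor(sqrt(239)) = 15, since 15^2 = 225 <= 239 < 256 = 16^2.
Iterate m_{i+1} = d_i*a_i - m_i, d_{i+1} = (239 - m_{i+1}^2)/d_i, a_{i+1} = floor((a_0 + m_{i+1})/d_{i+1}):
  m_1 = 1*15 - 0 = 15, d_1 = (239 - 15^2)/1 = 14/1 = 14, a_1 = floor((15 + 15)/14) = 2.
  m_2 = 14*2 - 15 = 13, d_2 = (239 - 13^2)/14 = 70/14 = 5, a_2 = floor((15 + 13)/5) = 5.
  m_3 = 5*5 - 13 = 12, d_3 = (239 - 12^2)/5 = 95/5 = 19, a_3 = floor((15 + 12)/19) = 1.
  m_4 = 19*1 - 12 = 7, d_4 = (239 - 7^2)/19 = 190/19 = 10, a_4 = floor((15 + 7)/10) = 2.
  m_5 = 10*2 - 7 = 13, d_5 = (239 - 13^2)/10 = 70/10 = 7, a_5 = floor((15 + 13)/7) = 4.
  m_6 = 7*4 - 13 = 15, d_6 = (239 - 15^2)/7 = 14/7 = 2, a_6 = floor((15 + 15)/2) = 15.
  m_7 = 2*15 - 15 = 15, d_7 = (239 - 15^2)/2 = 14/2 = 7, a_7 = floor((15 + 15)/7) = 4.
  m_8 = 7*4 - 15 = 13, d_8 = (239 - 13^2)/7 = 70/7 = 10, a_8 = floor((15 + 13)/10) = 2.
  m_9 = 10*2 - 13 = 7, d_9 = (239 - 7^2)/10 = 190/10 = 19, a_9 = floor((15 + 7)/19) = 1.
  m_10 = 19*1 - 7 = 12, d_10 = (239 - 12^2)/19 = 95/19 = 5, a_10 = floor((15 + 12)/5) = 5.
  m_11 = 5*5 - 12 = 13, d_11 = (239 - 13^2)/5 = 70/5 = 14, a_11 = floor((15 + 13)/14) = 2.
  m_12 = 14*2 - 13 = 15, d_12 = (239 - 15^2)/14 = 14/14 = 1, a_12 = floor((15 + 15)/1) = 30.
  m_13 = 1*30 - 15 = 15, d_13 = (239 - 15^2)/1 = 14/1 = 14: (m_13, d_13) = (m_1, d_1) = (15, 14), so from here the quotients repeat a_1, ..., a_12; the period length is 12.
So sqrt(239) = [15; (2, 5, 1, 2, 4, 15, 4, 2, 1, 5, 2, 30)] with period length k = 12.
k is even, so the fundamental solution of x^2 - 239y^2 = 1 is (p_{k-1}, q_{k-1}) = (p_11, q_11); compute convergents through index 11.
Convergents (p_i = a_i*p_{i-1} + p_{i-2}, q_i = a_i*q_{i-1} + q_{i-2} with p_{-2}=0, p_{-1}=1, q_{-2}=1, q_{-1}=0):
  i=0: a_0=15, p_0 = 15*1 + 0 = 15, q_0 = 15*0 + 1 = 1.
  i=1: a_1=2, p_1 = 2*15 + 1 = 31, q_1 = 2*1 + 0 = 2.
  i=2: a_2=5, p_2 = 5*31 + 15 = 170, q_2 = 5*2 + 1 = 11.
  i=3: a_3=1, p_3 = 1*170 + 31 = 201, q_3 = 1*11 + 2 = 13.
  i=4: a_4=2, p_4 = 2*201 + 170 = 572, q_4 = 2*13 + 11 = 37.
  i=5: a_5=4, p_5 = 4*572 + 201 = 2489, q_5 = 4*37 + 13 = 161.
  i=6: a_6=15, p_6 = 15*2489 + 572 = 37907, q_6 = 15*161 + 37 = 2452.
  i=7: a_7=4, p_7 = 4*37907 + 2489 = 154117, q_7 = 4*2452 + 161 = 9969.
  i=8: a_8=2, p_8 = 2*154117 + 37907 = 346141, q_8 = 2*9969 + 2452 = 22390.
  i=9: a_9=1, p_9 = 1*346141 + 154117 = 500258, q_9 = 1*22390 + 9969 = 32359.
  i=10: a_10=5, p_10 = 5*500258 + 346141 = 2847431, q_10 = 5*32359 + 22390 = 184185.
  i=11: a_11=2, p_11 = 2*2847431 + 500258 = 6195120, q_11 = 2*184185 + 32359 = 400729.
Check: 6195120^2 - 239*400729^2 = 38379511814400 - 38379511814399 = 1, so (x, y) = (6195120, 400729) solves the equation, and by the theorem it is the least positive solution.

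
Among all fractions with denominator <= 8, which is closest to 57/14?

Expand x = 57/14 as a continued fraction with the Euclidean algorithm:
  57 = 4*14 + 1, so a_0 = 4.
  14 = 14*1 + 0, so a_1 = 14.
so x = [4; 14].
Convergents (p_i = a_i*p_{i-1} + p_{i-2}, q_i = a_i*q_{i-1} + q_{i-2} with p_{-2}=0, p_{-1}=1, q_{-2}=1, q_{-1}=0), until the denominator exceeds 8:
  i=0: a_0=4, p_0 = 4*1 + 0 = 4, q_0 = 4*0 + 1 = 1.
  i=1: a_1=14, p_1 = 14*4 + 1 = 57, q_1 = 14*1 + 0 = 14.
q_1 = 14 > 8, so the last convergent with denominator <= 8 is p_0/q_0 = 4/1.
The closest fraction with denominator <= 8 is either p_0/q_0 or the intermediate fraction (k*p_0 + p_{-1})/(k*q_0 + q_{-1}) with the largest k >= 1 whose denominator stays <= 8; these approach x as k grows, and every other convergent or intermediate fraction in range is farther away.
Largest k: floor((8 - q_{-1})/q_0) = floor((8 - 0)/1) = 8 (using the seeds p_{-1} = 1, q_{-1} = 0).
That gives (8*4 + 1)/(8*1 + 0) = 33/8.
Compare the errors: |x - 4/1| = |57*1 - 4*14|/(14*1) = 1/14, and |x - 33/8| = |57*8 - 33*14|/(14*8) = 6/112.
Cross-multiplying, 6*14 = 84 < 112 = 1*112, so 6/112 is smaller: the intermediate fraction 33/8 is closer to x than 4/1.

33/8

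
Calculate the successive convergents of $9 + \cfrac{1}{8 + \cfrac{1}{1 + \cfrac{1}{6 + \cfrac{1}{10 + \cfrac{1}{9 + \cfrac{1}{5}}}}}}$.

Using the convergent recurrence p_i = a_i*p_{i-1} + p_{i-2}, q_i = a_i*q_{i-1} + q_{i-2} with p_{-2}=0, p_{-1}=1, q_{-2}=1, q_{-1}=0:
  i=0: a_0=9, p_0 = 9*1 + 0 = 9, q_0 = 9*0 + 1 = 1.
  i=1: a_1=8, p_1 = 8*9 + 1 = 73, q_1 = 8*1 + 0 = 8.
  i=2: a_2=1, p_2 = 1*73 + 9 = 82, q_2 = 1*8 + 1 = 9.
  i=3: a_3=6, p_3 = 6*82 + 73 = 565, q_3 = 6*9 + 8 = 62.
  i=4: a_4=10, p_4 = 10*565 + 82 = 5732, q_4 = 10*62 + 9 = 629.
  i=5: a_5=9, p_5 = 9*5732 + 565 = 52153, q_5 = 9*629 + 62 = 5723.
  i=6: a_6=5, p_6 = 5*52153 + 5732 = 266497, q_6 = 5*5723 + 629 = 29244.

9/1, 73/8, 82/9, 565/62, 5732/629, 52153/5723, 266497/29244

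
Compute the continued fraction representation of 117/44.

Run the Euclidean algorithm on 117 and 44; the successive quotients are the partial quotients a_0, a_1, ... (each step inverts the fractional part left over by the previous one):
  117 = 2*44 + 29, so a_0 = 2.
  44 = 1*29 + 15, so a_1 = 1.
  29 = 1*15 + 14, so a_2 = 1.
  15 = 1*14 + 1, so a_3 = 1.
  14 = 14*1 + 0, so a_4 = 14.
The remainder reaches 0 after 5 divisions, so the expansion has 5 partial quotients, read off in order.

[2; 1, 1, 1, 14]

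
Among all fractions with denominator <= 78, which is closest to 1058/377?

Expand x = 1058/377 as a continued fraction with the Euclidean algorithm:
  1058 = 2*377 + 304, so a_0 = 2.
  377 = 1*304 + 73, so a_1 = 1.
  304 = 4*73 + 12, so a_2 = 4.
  73 = 6*12 + 1, so a_3 = 6.
  12 = 12*1 + 0, so a_4 = 12.
so x = [2; 1, 4, 6, 12].
Convergents (p_i = a_i*p_{i-1} + p_{i-2}, q_i = a_i*q_{i-1} + q_{i-2} with p_{-2}=0, p_{-1}=1, q_{-2}=1, q_{-1}=0), until the denominator exceeds 78:
  i=0: a_0=2, p_0 = 2*1 + 0 = 2, q_0 = 2*0 + 1 = 1.
  i=1: a_1=1, p_1 = 1*2 + 1 = 3, q_1 = 1*1 + 0 = 1.
  i=2: a_2=4, p_2 = 4*3 + 2 = 14, q_2 = 4*1 + 1 = 5.
  i=3: a_3=6, p_3 = 6*14 + 3 = 87, q_3 = 6*5 + 1 = 31.
  i=4: a_4=12, p_4 = 12*87 + 14 = 1058, q_4 = 12*31 + 5 = 377.
q_4 = 377 > 78, so the last convergent with denominator <= 78 is p_3/q_3 = 87/31.
The closest fraction with denominator <= 78 is either p_3/q_3 or the intermediate fraction (k*p_3 + p_2)/(k*q_3 + q_2) with the largest k >= 1 whose denominator stays <= 78; these approach x as k grows, and every other convergent or intermediate fraction in range is farther away.
Largest k: floor((78 - q_2)/q_3) = floor((78 - 5)/31) = 2.
That gives (2*87 + 14)/(2*31 + 5) = 188/67.
Compare the errors: |x - 87/31| = |1058*31 - 87*377|/(377*31) = 1/11687, and |x - 188/67| = |1058*67 - 188*377|/(377*67) = 10/25259.
Cross-multiplying, 1*25259 = 25259 < 116870 = 10*11687, so 1/11687 is smaller: the convergent 87/31 is closer to x than 188/67.

87/31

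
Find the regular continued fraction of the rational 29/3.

[9; 1, 2]

Run the Euclidean algorithm on 29 and 3; the successive quotients are the partial quotients a_0, a_1, ... (each step inverts the fractional part left over by the previous one):
  29 = 9*3 + 2, so a_0 = 9.
  3 = 1*2 + 1, so a_1 = 1.
  2 = 2*1 + 0, so a_2 = 2.
The remainder reaches 0 after 3 divisions, so the expansion has 3 partial quotients, read off in order.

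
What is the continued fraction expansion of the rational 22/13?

Run the Euclidean algorithm on 22 and 13; the successive quotients are the partial quotients a_0, a_1, ... (each step inverts the fractional part left over by the previous one):
  22 = 1*13 + 9, so a_0 = 1.
  13 = 1*9 + 4, so a_1 = 1.
  9 = 2*4 + 1, so a_2 = 2.
  4 = 4*1 + 0, so a_3 = 4.
The remainder reaches 0 after 4 divisions, so the expansion has 4 partial quotients, read off in order.

[1; 1, 2, 4]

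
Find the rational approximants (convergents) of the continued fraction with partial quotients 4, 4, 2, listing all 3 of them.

Using the convergent recurrence p_i = a_i*p_{i-1} + p_{i-2}, q_i = a_i*q_{i-1} + q_{i-2} with p_{-2}=0, p_{-1}=1, q_{-2}=1, q_{-1}=0:
  i=0: a_0=4, p_0 = 4*1 + 0 = 4, q_0 = 4*0 + 1 = 1.
  i=1: a_1=4, p_1 = 4*4 + 1 = 17, q_1 = 4*1 + 0 = 4.
  i=2: a_2=2, p_2 = 2*17 + 4 = 38, q_2 = 2*4 + 1 = 9.

4/1, 17/4, 38/9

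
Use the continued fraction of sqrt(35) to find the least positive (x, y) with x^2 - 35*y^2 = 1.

(x, y) = (6, 1)

First expand sqrt(35) as a continued fraction. With x_i = (sqrt(35) + m_i)/d_i and (m_0, d_0) = (0, 1): a_0 = floor(sqrt(35)) = 5, since 5^2 = 25 <= 35 < 36 = 6^2.
Iterate m_{i+1} = d_i*a_i - m_i, d_{i+1} = (35 - m_{i+1}^2)/d_i, a_{i+1} = floor((a_0 + m_{i+1})/d_{i+1}):
  m_1 = 1*5 - 0 = 5, d_1 = (35 - 5^2)/1 = 10/1 = 10, a_1 = floor((5 + 5)/10) = 1.
  m_2 = 10*1 - 5 = 5, d_2 = (35 - 5^2)/10 = 10/10 = 1, a_2 = floor((5 + 5)/1) = 10.
  m_3 = 1*10 - 5 = 5, d_3 = (35 - 5^2)/1 = 10/1 = 10: (m_3, d_3) = (m_1, d_1) = (5, 10), so from here the quotients repeat a_1, a_2; the period length is 2.
So sqrt(35) = [5; (1, 10)] with period length k = 2.
k is even, so the fundamental solution of x^2 - 35y^2 = 1 is (p_{k-1}, q_{k-1}) = (p_1, q_1); compute convergents through index 1.
Convergents (p_i = a_i*p_{i-1} + p_{i-2}, q_i = a_i*q_{i-1} + q_{i-2} with p_{-2}=0, p_{-1}=1, q_{-2}=1, q_{-1}=0):
  i=0: a_0=5, p_0 = 5*1 + 0 = 5, q_0 = 5*0 + 1 = 1.
  i=1: a_1=1, p_1 = 1*5 + 1 = 6, q_1 = 1*1 + 0 = 1.
Check: 6^2 - 35*1^2 = 36 - 35 = 1, so (x, y) = (6, 1) solves the equation, and by the theorem it is the least positive solution.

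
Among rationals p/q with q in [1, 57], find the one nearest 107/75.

Expand x = 107/75 as a continued fraction with the Euclidean algorithm:
  107 = 1*75 + 32, so a_0 = 1.
  75 = 2*32 + 11, so a_1 = 2.
  32 = 2*11 + 10, so a_2 = 2.
  11 = 1*10 + 1, so a_3 = 1.
  10 = 10*1 + 0, so a_4 = 10.
so x = [1; 2, 2, 1, 10].
Convergents (p_i = a_i*p_{i-1} + p_{i-2}, q_i = a_i*q_{i-1} + q_{i-2} with p_{-2}=0, p_{-1}=1, q_{-2}=1, q_{-1}=0), until the denominator exceeds 57:
  i=0: a_0=1, p_0 = 1*1 + 0 = 1, q_0 = 1*0 + 1 = 1.
  i=1: a_1=2, p_1 = 2*1 + 1 = 3, q_1 = 2*1 + 0 = 2.
  i=2: a_2=2, p_2 = 2*3 + 1 = 7, q_2 = 2*2 + 1 = 5.
  i=3: a_3=1, p_3 = 1*7 + 3 = 10, q_3 = 1*5 + 2 = 7.
  i=4: a_4=10, p_4 = 10*10 + 7 = 107, q_4 = 10*7 + 5 = 75.
q_4 = 75 > 57, so the last convergent with denominator <= 57 is p_3/q_3 = 10/7.
The closest fraction with denominator <= 57 is either p_3/q_3 or the intermediate fraction (k*p_3 + p_2)/(k*q_3 + q_2) with the largest k >= 1 whose denominator stays <= 57; these approach x as k grows, and every other convergent or intermediate fraction in range is farther away.
Largest k: floor((57 - q_2)/q_3) = floor((57 - 5)/7) = 7.
That gives (7*10 + 7)/(7*7 + 5) = 77/54.
Compare the errors: |x - 10/7| = |107*7 - 10*75|/(75*7) = 1/525, and |x - 77/54| = |107*54 - 77*75|/(75*54) = 3/4050.
Cross-multiplying, 3*525 = 1575 < 4050 = 1*4050, so 3/4050 is smaller: the intermediate fraction 77/54 is closer to x than 10/7.

77/54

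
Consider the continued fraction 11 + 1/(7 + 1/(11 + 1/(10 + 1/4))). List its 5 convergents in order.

Using the convergent recurrence p_i = a_i*p_{i-1} + p_{i-2}, q_i = a_i*q_{i-1} + q_{i-2} with p_{-2}=0, p_{-1}=1, q_{-2}=1, q_{-1}=0:
  i=0: a_0=11, p_0 = 11*1 + 0 = 11, q_0 = 11*0 + 1 = 1.
  i=1: a_1=7, p_1 = 7*11 + 1 = 78, q_1 = 7*1 + 0 = 7.
  i=2: a_2=11, p_2 = 11*78 + 11 = 869, q_2 = 11*7 + 1 = 78.
  i=3: a_3=10, p_3 = 10*869 + 78 = 8768, q_3 = 10*78 + 7 = 787.
  i=4: a_4=4, p_4 = 4*8768 + 869 = 35941, q_4 = 4*787 + 78 = 3226.

11/1, 78/7, 869/78, 8768/787, 35941/3226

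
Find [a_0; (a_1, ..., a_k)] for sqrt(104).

[10; (5, 20)]

Write x_i = (sqrt(104) + m_i)/d_i with (m_0, d_0) = (0, 1). a_0 = floor(sqrt(104)) = 10, since 10^2 = 100 <= 104 < 121 = 11^2.
Iterate m_{i+1} = d_i*a_i - m_i, d_{i+1} = (104 - m_{i+1}^2)/d_i, a_{i+1} = floor((a_0 + m_{i+1})/d_{i+1}):
  m_1 = 1*10 - 0 = 10, d_1 = (104 - 10^2)/1 = 4/1 = 4, a_1 = floor((10 + 10)/4) = 5.
  m_2 = 4*5 - 10 = 10, d_2 = (104 - 10^2)/4 = 4/4 = 1, a_2 = floor((10 + 10)/1) = 20.
  m_3 = 1*20 - 10 = 10, d_3 = (104 - 10^2)/1 = 4/1 = 4: (m_3, d_3) = (m_1, d_1) = (10, 4), so from here the quotients repeat a_1, a_2; the period length is 2.
Hence the expansion of sqrt(104) is a_0 = 10 followed by the repeating block 5, 20 (period 2).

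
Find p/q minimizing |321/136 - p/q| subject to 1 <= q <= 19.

Expand x = 321/136 as a continued fraction with the Euclidean algorithm:
  321 = 2*136 + 49, so a_0 = 2.
  136 = 2*49 + 38, so a_1 = 2.
  49 = 1*38 + 11, so a_2 = 1.
  38 = 3*11 + 5, so a_3 = 3.
  11 = 2*5 + 1, so a_4 = 2.
  5 = 5*1 + 0, so a_5 = 5.
so x = [2; 2, 1, 3, 2, 5].
Convergents (p_i = a_i*p_{i-1} + p_{i-2}, q_i = a_i*q_{i-1} + q_{i-2} with p_{-2}=0, p_{-1}=1, q_{-2}=1, q_{-1}=0), until the denominator exceeds 19:
  i=0: a_0=2, p_0 = 2*1 + 0 = 2, q_0 = 2*0 + 1 = 1.
  i=1: a_1=2, p_1 = 2*2 + 1 = 5, q_1 = 2*1 + 0 = 2.
  i=2: a_2=1, p_2 = 1*5 + 2 = 7, q_2 = 1*2 + 1 = 3.
  i=3: a_3=3, p_3 = 3*7 + 5 = 26, q_3 = 3*3 + 2 = 11.
  i=4: a_4=2, p_4 = 2*26 + 7 = 59, q_4 = 2*11 + 3 = 25.
q_4 = 25 > 19, so the last convergent with denominator <= 19 is p_3/q_3 = 26/11.
The closest fraction with denominator <= 19 is either p_3/q_3 or the intermediate fraction (k*p_3 + p_2)/(k*q_3 + q_2) with the largest k >= 1 whose denominator stays <= 19; these approach x as k grows, and every other convergent or intermediate fraction in range is farther away.
Largest k: floor((19 - q_2)/q_3) = floor((19 - 3)/11) = 1.
That gives (1*26 + 7)/(1*11 + 3) = 33/14.
Compare the errors: |x - 26/11| = |321*11 - 26*136|/(136*11) = 5/1496, and |x - 33/14| = |321*14 - 33*136|/(136*14) = 6/1904.
Cross-multiplying, 6*1496 = 8976 < 9520 = 5*1904, so 6/1904 is smaller: the intermediate fraction 33/14 is closer to x than 26/11.

33/14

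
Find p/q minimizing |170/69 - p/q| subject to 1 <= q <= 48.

Expand x = 170/69 as a continued fraction with the Euclidean algorithm:
  170 = 2*69 + 32, so a_0 = 2.
  69 = 2*32 + 5, so a_1 = 2.
  32 = 6*5 + 2, so a_2 = 6.
  5 = 2*2 + 1, so a_3 = 2.
  2 = 2*1 + 0, so a_4 = 2.
so x = [2; 2, 6, 2, 2].
Convergents (p_i = a_i*p_{i-1} + p_{i-2}, q_i = a_i*q_{i-1} + q_{i-2} with p_{-2}=0, p_{-1}=1, q_{-2}=1, q_{-1}=0), until the denominator exceeds 48:
  i=0: a_0=2, p_0 = 2*1 + 0 = 2, q_0 = 2*0 + 1 = 1.
  i=1: a_1=2, p_1 = 2*2 + 1 = 5, q_1 = 2*1 + 0 = 2.
  i=2: a_2=6, p_2 = 6*5 + 2 = 32, q_2 = 6*2 + 1 = 13.
  i=3: a_3=2, p_3 = 2*32 + 5 = 69, q_3 = 2*13 + 2 = 28.
  i=4: a_4=2, p_4 = 2*69 + 32 = 170, q_4 = 2*28 + 13 = 69.
q_4 = 69 > 48, so the last convergent with denominator <= 48 is p_3/q_3 = 69/28.
The closest fraction with denominator <= 48 is either p_3/q_3 or the intermediate fraction (k*p_3 + p_2)/(k*q_3 + q_2) with the largest k >= 1 whose denominator stays <= 48; these approach x as k grows, and every other convergent or intermediate fraction in range is farther away.
Largest k: floor((48 - q_2)/q_3) = floor((48 - 13)/28) = 1.
That gives (1*69 + 32)/(1*28 + 13) = 101/41.
Compare the errors: |x - 69/28| = |170*28 - 69*69|/(69*28) = 1/1932, and |x - 101/41| = |170*41 - 101*69|/(69*41) = 1/2829.
Cross-multiplying, 1*1932 = 1932 < 2829 = 1*2829, so 1/2829 is smaller: the intermediate fraction 101/41 is closer to x than 69/28.

101/41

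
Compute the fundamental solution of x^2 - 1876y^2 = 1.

(x, y) = (137215, 3168)

First expand sqrt(1876) as a continued fraction. With x_i = (sqrt(1876) + m_i)/d_i and (m_0, d_0) = (0, 1): a_0 = floor(sqrt(1876)) = 43, since 43^2 = 1849 <= 1876 < 1936 = 44^2.
Iterate m_{i+1} = d_i*a_i - m_i, d_{i+1} = (1876 - m_{i+1}^2)/d_i, a_{i+1} = floor((a_0 + m_{i+1})/d_{i+1}):
  m_1 = 1*43 - 0 = 43, d_1 = (1876 - 43^2)/1 = 27/1 = 27, a_1 = floor((43 + 43)/27) = 3.
  m_2 = 27*3 - 43 = 38, d_2 = (1876 - 38^2)/27 = 432/27 = 16, a_2 = floor((43 + 38)/16) = 5.
  m_3 = 16*5 - 38 = 42, d_3 = (1876 - 42^2)/16 = 112/16 = 7, a_3 = floor((43 + 42)/7) = 12.
  m_4 = 7*12 - 42 = 42, d_4 = (1876 - 42^2)/7 = 112/7 = 16, a_4 = floor((43 + 42)/16) = 5.
  m_5 = 16*5 - 42 = 38, d_5 = (1876 - 38^2)/16 = 432/16 = 27, a_5 = floor((43 + 38)/27) = 3.
  m_6 = 27*3 - 38 = 43, d_6 = (1876 - 43^2)/27 = 27/27 = 1, a_6 = floor((43 + 43)/1) = 86.
  m_7 = 1*86 - 43 = 43, d_7 = (1876 - 43^2)/1 = 27/1 = 27: (m_7, d_7) = (m_1, d_1) = (43, 27), so from here the quotients repeat a_1, ..., a_6; the period length is 6.
So sqrt(1876) = [43; (3, 5, 12, 5, 3, 86)] with period length k = 6.
k is even, so the fundamental solution of x^2 - 1876y^2 = 1 is (p_{k-1}, q_{k-1}) = (p_5, q_5); compute convergents through index 5.
Convergents (p_i = a_i*p_{i-1} + p_{i-2}, q_i = a_i*q_{i-1} + q_{i-2} with p_{-2}=0, p_{-1}=1, q_{-2}=1, q_{-1}=0):
  i=0: a_0=43, p_0 = 43*1 + 0 = 43, q_0 = 43*0 + 1 = 1.
  i=1: a_1=3, p_1 = 3*43 + 1 = 130, q_1 = 3*1 + 0 = 3.
  i=2: a_2=5, p_2 = 5*130 + 43 = 693, q_2 = 5*3 + 1 = 16.
  i=3: a_3=12, p_3 = 12*693 + 130 = 8446, q_3 = 12*16 + 3 = 195.
  i=4: a_4=5, p_4 = 5*8446 + 693 = 42923, q_4 = 5*195 + 16 = 991.
  i=5: a_5=3, p_5 = 3*42923 + 8446 = 137215, q_5 = 3*991 + 195 = 3168.
Check: 137215^2 - 1876*3168^2 = 18827956225 - 18827956224 = 1, so (x, y) = (137215, 3168) solves the equation, and by the theorem it is the least positive solution.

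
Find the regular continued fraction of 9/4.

Run the Euclidean algorithm on 9 and 4; the successive quotients are the partial quotients a_0, a_1, ... (each step inverts the fractional part left over by the previous one):
  9 = 2*4 + 1, so a_0 = 2.
  4 = 4*1 + 0, so a_1 = 4.
The remainder reaches 0 after 2 divisions, so the expansion has 2 partial quotients, read off in order.

[2; 4]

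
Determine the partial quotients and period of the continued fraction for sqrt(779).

[27; (1, 10, 5, 2, 27, 2, 5, 10, 1, 54)]

Write x_i = (sqrt(779) + m_i)/d_i with (m_0, d_0) = (0, 1). a_0 = floor(sqrt(779)) = 27, since 27^2 = 729 <= 779 < 784 = 28^2.
Iterate m_{i+1} = d_i*a_i - m_i, d_{i+1} = (779 - m_{i+1}^2)/d_i, a_{i+1} = floor((a_0 + m_{i+1})/d_{i+1}):
  m_1 = 1*27 - 0 = 27, d_1 = (779 - 27^2)/1 = 50/1 = 50, a_1 = floor((27 + 27)/50) = 1.
  m_2 = 50*1 - 27 = 23, d_2 = (779 - 23^2)/50 = 250/50 = 5, a_2 = floor((27 + 23)/5) = 10.
  m_3 = 5*10 - 23 = 27, d_3 = (779 - 27^2)/5 = 50/5 = 10, a_3 = floor((27 + 27)/10) = 5.
  m_4 = 10*5 - 27 = 23, d_4 = (779 - 23^2)/10 = 250/10 = 25, a_4 = floor((27 + 23)/25) = 2.
  m_5 = 25*2 - 23 = 27, d_5 = (779 - 27^2)/25 = 50/25 = 2, a_5 = floor((27 + 27)/2) = 27.
  m_6 = 2*27 - 27 = 27, d_6 = (779 - 27^2)/2 = 50/2 = 25, a_6 = floor((27 + 27)/25) = 2.
  m_7 = 25*2 - 27 = 23, d_7 = (779 - 23^2)/25 = 250/25 = 10, a_7 = floor((27 + 23)/10) = 5.
  m_8 = 10*5 - 23 = 27, d_8 = (779 - 27^2)/10 = 50/10 = 5, a_8 = floor((27 + 27)/5) = 10.
  m_9 = 5*10 - 27 = 23, d_9 = (779 - 23^2)/5 = 250/5 = 50, a_9 = floor((27 + 23)/50) = 1.
  m_10 = 50*1 - 23 = 27, d_10 = (779 - 27^2)/50 = 50/50 = 1, a_10 = floor((27 + 27)/1) = 54.
  m_11 = 1*54 - 27 = 27, d_11 = (779 - 27^2)/1 = 50/1 = 50: (m_11, d_11) = (m_1, d_1) = (27, 50), so from here the quotients repeat a_1, ..., a_10; the period length is 10.
Hence the expansion of sqrt(779) is a_0 = 27 followed by the repeating block 1, 10, 5, 2, 27, 2, 5, 10, 1, 54 (period 10).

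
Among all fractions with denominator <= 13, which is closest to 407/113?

Expand x = 407/113 as a continued fraction with the Euclidean algorithm:
  407 = 3*113 + 68, so a_0 = 3.
  113 = 1*68 + 45, so a_1 = 1.
  68 = 1*45 + 23, so a_2 = 1.
  45 = 1*23 + 22, so a_3 = 1.
  23 = 1*22 + 1, so a_4 = 1.
  22 = 22*1 + 0, so a_5 = 22.
so x = [3; 1, 1, 1, 1, 22].
Convergents (p_i = a_i*p_{i-1} + p_{i-2}, q_i = a_i*q_{i-1} + q_{i-2} with p_{-2}=0, p_{-1}=1, q_{-2}=1, q_{-1}=0), until the denominator exceeds 13:
  i=0: a_0=3, p_0 = 3*1 + 0 = 3, q_0 = 3*0 + 1 = 1.
  i=1: a_1=1, p_1 = 1*3 + 1 = 4, q_1 = 1*1 + 0 = 1.
  i=2: a_2=1, p_2 = 1*4 + 3 = 7, q_2 = 1*1 + 1 = 2.
  i=3: a_3=1, p_3 = 1*7 + 4 = 11, q_3 = 1*2 + 1 = 3.
  i=4: a_4=1, p_4 = 1*11 + 7 = 18, q_4 = 1*3 + 2 = 5.
  i=5: a_5=22, p_5 = 22*18 + 11 = 407, q_5 = 22*5 + 3 = 113.
q_5 = 113 > 13, so the last convergent with denominator <= 13 is p_4/q_4 = 18/5.
The closest fraction with denominator <= 13 is either p_4/q_4 or the intermediate fraction (k*p_4 + p_3)/(k*q_4 + q_3) with the largest k >= 1 whose denominator stays <= 13; these approach x as k grows, and every other convergent or intermediate fraction in range is farther away.
Largest k: floor((13 - q_3)/q_4) = floor((13 - 3)/5) = 2.
That gives (2*18 + 11)/(2*5 + 3) = 47/13.
Compare the errors: |x - 18/5| = |407*5 - 18*113|/(113*5) = 1/565, and |x - 47/13| = |407*13 - 47*113|/(113*13) = 20/1469.
Cross-multiplying, 1*1469 = 1469 < 11300 = 20*565, so 1/565 is smaller: the convergent 18/5 is closer to x than 47/13.

18/5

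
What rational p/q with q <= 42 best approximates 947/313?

Expand x = 947/313 as a continued fraction with the Euclidean algorithm:
  947 = 3*313 + 8, so a_0 = 3.
  313 = 39*8 + 1, so a_1 = 39.
  8 = 8*1 + 0, so a_2 = 8.
so x = [3; 39, 8].
Convergents (p_i = a_i*p_{i-1} + p_{i-2}, q_i = a_i*q_{i-1} + q_{i-2} with p_{-2}=0, p_{-1}=1, q_{-2}=1, q_{-1}=0), until the denominator exceeds 42:
  i=0: a_0=3, p_0 = 3*1 + 0 = 3, q_0 = 3*0 + 1 = 1.
  i=1: a_1=39, p_1 = 39*3 + 1 = 118, q_1 = 39*1 + 0 = 39.
  i=2: a_2=8, p_2 = 8*118 + 3 = 947, q_2 = 8*39 + 1 = 313.
q_2 = 313 > 42, so the last convergent with denominator <= 42 is p_1/q_1 = 118/39.
The closest fraction with denominator <= 42 is either p_1/q_1 or the intermediate fraction (k*p_1 + p_0)/(k*q_1 + q_0) with the largest k >= 1 whose denominator stays <= 42; these approach x as k grows, and every other convergent or intermediate fraction in range is farther away.
Largest k: floor((42 - q_0)/q_1) = floor((42 - 1)/39) = 1.
That gives (1*118 + 3)/(1*39 + 1) = 121/40.
Compare the errors: |x - 118/39| = |947*39 - 118*313|/(313*39) = 1/12207, and |x - 121/40| = |947*40 - 121*313|/(313*40) = 7/12520.
Cross-multiplying, 1*12520 = 12520 < 85449 = 7*12207, so 1/12207 is smaller: the convergent 118/39 is closer to x than 121/40.

118/39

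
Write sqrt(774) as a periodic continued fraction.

[27; (1, 4, 1, 1, 2, 1, 1, 4, 1, 54)]

Write x_i = (sqrt(774) + m_i)/d_i with (m_0, d_0) = (0, 1). a_0 = floor(sqrt(774)) = 27, since 27^2 = 729 <= 774 < 784 = 28^2.
Iterate m_{i+1} = d_i*a_i - m_i, d_{i+1} = (774 - m_{i+1}^2)/d_i, a_{i+1} = floor((a_0 + m_{i+1})/d_{i+1}):
  m_1 = 1*27 - 0 = 27, d_1 = (774 - 27^2)/1 = 45/1 = 45, a_1 = floor((27 + 27)/45) = 1.
  m_2 = 45*1 - 27 = 18, d_2 = (774 - 18^2)/45 = 450/45 = 10, a_2 = floor((27 + 18)/10) = 4.
  m_3 = 10*4 - 18 = 22, d_3 = (774 - 22^2)/10 = 290/10 = 29, a_3 = floor((27 + 22)/29) = 1.
  m_4 = 29*1 - 22 = 7, d_4 = (774 - 7^2)/29 = 725/29 = 25, a_4 = floor((27 + 7)/25) = 1.
  m_5 = 25*1 - 7 = 18, d_5 = (774 - 18^2)/25 = 450/25 = 18, a_5 = floor((27 + 18)/18) = 2.
  m_6 = 18*2 - 18 = 18, d_6 = (774 - 18^2)/18 = 450/18 = 25, a_6 = floor((27 + 18)/25) = 1.
  m_7 = 25*1 - 18 = 7, d_7 = (774 - 7^2)/25 = 725/25 = 29, a_7 = floor((27 + 7)/29) = 1.
  m_8 = 29*1 - 7 = 22, d_8 = (774 - 22^2)/29 = 290/29 = 10, a_8 = floor((27 + 22)/10) = 4.
  m_9 = 10*4 - 22 = 18, d_9 = (774 - 18^2)/10 = 450/10 = 45, a_9 = floor((27 + 18)/45) = 1.
  m_10 = 45*1 - 18 = 27, d_10 = (774 - 27^2)/45 = 45/45 = 1, a_10 = floor((27 + 27)/1) = 54.
  m_11 = 1*54 - 27 = 27, d_11 = (774 - 27^2)/1 = 45/1 = 45: (m_11, d_11) = (m_1, d_1) = (27, 45), so from here the quotients repeat a_1, ..., a_10; the period length is 10.
Hence the expansion of sqrt(774) is a_0 = 27 followed by the repeating block 1, 4, 1, 1, 2, 1, 1, 4, 1, 54 (period 10).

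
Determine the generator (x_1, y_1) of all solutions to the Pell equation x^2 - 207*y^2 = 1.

First expand sqrt(207) as a continued fraction. With x_i = (sqrt(207) + m_i)/d_i and (m_0, d_0) = (0, 1): a_0 = floor(sqrt(207)) = 14, since 14^2 = 196 <= 207 < 225 = 15^2.
Iterate m_{i+1} = d_i*a_i - m_i, d_{i+1} = (207 - m_{i+1}^2)/d_i, a_{i+1} = floor((a_0 + m_{i+1})/d_{i+1}):
  m_1 = 1*14 - 0 = 14, d_1 = (207 - 14^2)/1 = 11/1 = 11, a_1 = floor((14 + 14)/11) = 2.
  m_2 = 11*2 - 14 = 8, d_2 = (207 - 8^2)/11 = 143/11 = 13, a_2 = floor((14 + 8)/13) = 1.
  m_3 = 13*1 - 8 = 5, d_3 = (207 - 5^2)/13 = 182/13 = 14, a_3 = floor((14 + 5)/14) = 1.
  m_4 = 14*1 - 5 = 9, d_4 = (207 - 9^2)/14 = 126/14 = 9, a_4 = floor((14 + 9)/9) = 2.
  m_5 = 9*2 - 9 = 9, d_5 = (207 - 9^2)/9 = 126/9 = 14, a_5 = floor((14 + 9)/14) = 1.
  m_6 = 14*1 - 9 = 5, d_6 = (207 - 5^2)/14 = 182/14 = 13, a_6 = floor((14 + 5)/13) = 1.
  m_7 = 13*1 - 5 = 8, d_7 = (207 - 8^2)/13 = 143/13 = 11, a_7 = floor((14 + 8)/11) = 2.
  m_8 = 11*2 - 8 = 14, d_8 = (207 - 14^2)/11 = 11/11 = 1, a_8 = floor((14 + 14)/1) = 28.
  m_9 = 1*28 - 14 = 14, d_9 = (207 - 14^2)/1 = 11/1 = 11: (m_9, d_9) = (m_1, d_1) = (14, 11), so from here the quotients repeat a_1, ..., a_8; the period length is 8.
So sqrt(207) = [14; (2, 1, 1, 2, 1, 1, 2, 28)] with period length k = 8.
k is even, so the fundamental solution of x^2 - 207y^2 = 1 is (p_{k-1}, q_{k-1}) = (p_7, q_7); compute convergents through index 7.
Convergents (p_i = a_i*p_{i-1} + p_{i-2}, q_i = a_i*q_{i-1} + q_{i-2} with p_{-2}=0, p_{-1}=1, q_{-2}=1, q_{-1}=0):
  i=0: a_0=14, p_0 = 14*1 + 0 = 14, q_0 = 14*0 + 1 = 1.
  i=1: a_1=2, p_1 = 2*14 + 1 = 29, q_1 = 2*1 + 0 = 2.
  i=2: a_2=1, p_2 = 1*29 + 14 = 43, q_2 = 1*2 + 1 = 3.
  i=3: a_3=1, p_3 = 1*43 + 29 = 72, q_3 = 1*3 + 2 = 5.
  i=4: a_4=2, p_4 = 2*72 + 43 = 187, q_4 = 2*5 + 3 = 13.
  i=5: a_5=1, p_5 = 1*187 + 72 = 259, q_5 = 1*13 + 5 = 18.
  i=6: a_6=1, p_6 = 1*259 + 187 = 446, q_6 = 1*18 + 13 = 31.
  i=7: a_7=2, p_7 = 2*446 + 259 = 1151, q_7 = 2*31 + 18 = 80.
Check: 1151^2 - 207*80^2 = 1324801 - 1324800 = 1, so (x, y) = (1151, 80) solves the equation, and by the theorem it is the least positive solution.

(x, y) = (1151, 80)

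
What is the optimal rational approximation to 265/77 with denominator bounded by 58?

Expand x = 265/77 as a continued fraction with the Euclidean algorithm:
  265 = 3*77 + 34, so a_0 = 3.
  77 = 2*34 + 9, so a_1 = 2.
  34 = 3*9 + 7, so a_2 = 3.
  9 = 1*7 + 2, so a_3 = 1.
  7 = 3*2 + 1, so a_4 = 3.
  2 = 2*1 + 0, so a_5 = 2.
so x = [3; 2, 3, 1, 3, 2].
Convergents (p_i = a_i*p_{i-1} + p_{i-2}, q_i = a_i*q_{i-1} + q_{i-2} with p_{-2}=0, p_{-1}=1, q_{-2}=1, q_{-1}=0), until the denominator exceeds 58:
  i=0: a_0=3, p_0 = 3*1 + 0 = 3, q_0 = 3*0 + 1 = 1.
  i=1: a_1=2, p_1 = 2*3 + 1 = 7, q_1 = 2*1 + 0 = 2.
  i=2: a_2=3, p_2 = 3*7 + 3 = 24, q_2 = 3*2 + 1 = 7.
  i=3: a_3=1, p_3 = 1*24 + 7 = 31, q_3 = 1*7 + 2 = 9.
  i=4: a_4=3, p_4 = 3*31 + 24 = 117, q_4 = 3*9 + 7 = 34.
  i=5: a_5=2, p_5 = 2*117 + 31 = 265, q_5 = 2*34 + 9 = 77.
q_5 = 77 > 58, so the last convergent with denominator <= 58 is p_4/q_4 = 117/34.
The closest fraction with denominator <= 58 is either p_4/q_4 or the intermediate fraction (k*p_4 + p_3)/(k*q_4 + q_3) with the largest k >= 1 whose denominator stays <= 58; these approach x as k grows, and every other convergent or intermediate fraction in range is farther away.
Largest k: floor((58 - q_3)/q_4) = floor((58 - 9)/34) = 1.
That gives (1*117 + 31)/(1*34 + 9) = 148/43.
Compare the errors: |x - 117/34| = |265*34 - 117*77|/(77*34) = 1/2618, and |x - 148/43| = |265*43 - 148*77|/(77*43) = 1/3311.
Cross-multiplying, 1*2618 = 2618 < 3311 = 1*3311, so 1/3311 is smaller: the intermediate fraction 148/43 is closer to x than 117/34.

148/43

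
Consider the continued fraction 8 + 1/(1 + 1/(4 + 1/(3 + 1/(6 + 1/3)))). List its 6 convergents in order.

8/1, 9/1, 44/5, 141/16, 890/101, 2811/319

Using the convergent recurrence p_i = a_i*p_{i-1} + p_{i-2}, q_i = a_i*q_{i-1} + q_{i-2} with p_{-2}=0, p_{-1}=1, q_{-2}=1, q_{-1}=0:
  i=0: a_0=8, p_0 = 8*1 + 0 = 8, q_0 = 8*0 + 1 = 1.
  i=1: a_1=1, p_1 = 1*8 + 1 = 9, q_1 = 1*1 + 0 = 1.
  i=2: a_2=4, p_2 = 4*9 + 8 = 44, q_2 = 4*1 + 1 = 5.
  i=3: a_3=3, p_3 = 3*44 + 9 = 141, q_3 = 3*5 + 1 = 16.
  i=4: a_4=6, p_4 = 6*141 + 44 = 890, q_4 = 6*16 + 5 = 101.
  i=5: a_5=3, p_5 = 3*890 + 141 = 2811, q_5 = 3*101 + 16 = 319.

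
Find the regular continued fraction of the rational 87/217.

[0; 2, 2, 43]

Run the Euclidean algorithm on 87 and 217; the successive quotients are the partial quotients a_0, a_1, ... (each step inverts the fractional part left over by the previous one):
  87 = 0*217 + 87, so a_0 = 0.
  217 = 2*87 + 43, so a_1 = 2.
  87 = 2*43 + 1, so a_2 = 2.
  43 = 43*1 + 0, so a_3 = 43.
The remainder reaches 0 after 4 divisions, so the expansion has 4 partial quotients, read off in order.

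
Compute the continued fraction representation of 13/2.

[6; 2]

Run the Euclidean algorithm on 13 and 2; the successive quotients are the partial quotients a_0, a_1, ... (each step inverts the fractional part left over by the previous one):
  13 = 6*2 + 1, so a_0 = 6.
  2 = 2*1 + 0, so a_1 = 2.
The remainder reaches 0 after 2 divisions, so the expansion has 2 partial quotients, read off in order.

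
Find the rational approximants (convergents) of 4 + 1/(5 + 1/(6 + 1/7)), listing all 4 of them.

4/1, 21/5, 130/31, 931/222

Using the convergent recurrence p_i = a_i*p_{i-1} + p_{i-2}, q_i = a_i*q_{i-1} + q_{i-2} with p_{-2}=0, p_{-1}=1, q_{-2}=1, q_{-1}=0:
  i=0: a_0=4, p_0 = 4*1 + 0 = 4, q_0 = 4*0 + 1 = 1.
  i=1: a_1=5, p_1 = 5*4 + 1 = 21, q_1 = 5*1 + 0 = 5.
  i=2: a_2=6, p_2 = 6*21 + 4 = 130, q_2 = 6*5 + 1 = 31.
  i=3: a_3=7, p_3 = 7*130 + 21 = 931, q_3 = 7*31 + 5 = 222.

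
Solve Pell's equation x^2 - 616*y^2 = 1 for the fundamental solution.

(x, y) = (21295, 858)

First expand sqrt(616) as a continued fraction. With x_i = (sqrt(616) + m_i)/d_i and (m_0, d_0) = (0, 1): a_0 = floor(sqrt(616)) = 24, since 24^2 = 576 <= 616 < 625 = 25^2.
Iterate m_{i+1} = d_i*a_i - m_i, d_{i+1} = (616 - m_{i+1}^2)/d_i, a_{i+1} = floor((a_0 + m_{i+1})/d_{i+1}):
  m_1 = 1*24 - 0 = 24, d_1 = (616 - 24^2)/1 = 40/1 = 40, a_1 = floor((24 + 24)/40) = 1.
  m_2 = 40*1 - 24 = 16, d_2 = (616 - 16^2)/40 = 360/40 = 9, a_2 = floor((24 + 16)/9) = 4.
  m_3 = 9*4 - 16 = 20, d_3 = (616 - 20^2)/9 = 216/9 = 24, a_3 = floor((24 + 20)/24) = 1.
  m_4 = 24*1 - 20 = 4, d_4 = (616 - 4^2)/24 = 600/24 = 25, a_4 = floor((24 + 4)/25) = 1.
  m_5 = 25*1 - 4 = 21, d_5 = (616 - 21^2)/25 = 175/25 = 7, a_5 = floor((24 + 21)/7) = 6.
  m_6 = 7*6 - 21 = 21, d_6 = (616 - 21^2)/7 = 175/7 = 25, a_6 = floor((24 + 21)/25) = 1.
  m_7 = 25*1 - 21 = 4, d_7 = (616 - 4^2)/25 = 600/25 = 24, a_7 = floor((24 + 4)/24) = 1.
  m_8 = 24*1 - 4 = 20, d_8 = (616 - 20^2)/24 = 216/24 = 9, a_8 = floor((24 + 20)/9) = 4.
  m_9 = 9*4 - 20 = 16, d_9 = (616 - 16^2)/9 = 360/9 = 40, a_9 = floor((24 + 16)/40) = 1.
  m_10 = 40*1 - 16 = 24, d_10 = (616 - 24^2)/40 = 40/40 = 1, a_10 = floor((24 + 24)/1) = 48.
  m_11 = 1*48 - 24 = 24, d_11 = (616 - 24^2)/1 = 40/1 = 40: (m_11, d_11) = (m_1, d_1) = (24, 40), so from here the quotients repeat a_1, ..., a_10; the period length is 10.
So sqrt(616) = [24; (1, 4, 1, 1, 6, 1, 1, 4, 1, 48)] with period length k = 10.
k is even, so the fundamental solution of x^2 - 616y^2 = 1 is (p_{k-1}, q_{k-1}) = (p_9, q_9); compute convergents through index 9.
Convergents (p_i = a_i*p_{i-1} + p_{i-2}, q_i = a_i*q_{i-1} + q_{i-2} with p_{-2}=0, p_{-1}=1, q_{-2}=1, q_{-1}=0):
  i=0: a_0=24, p_0 = 24*1 + 0 = 24, q_0 = 24*0 + 1 = 1.
  i=1: a_1=1, p_1 = 1*24 + 1 = 25, q_1 = 1*1 + 0 = 1.
  i=2: a_2=4, p_2 = 4*25 + 24 = 124, q_2 = 4*1 + 1 = 5.
  i=3: a_3=1, p_3 = 1*124 + 25 = 149, q_3 = 1*5 + 1 = 6.
  i=4: a_4=1, p_4 = 1*149 + 124 = 273, q_4 = 1*6 + 5 = 11.
  i=5: a_5=6, p_5 = 6*273 + 149 = 1787, q_5 = 6*11 + 6 = 72.
  i=6: a_6=1, p_6 = 1*1787 + 273 = 2060, q_6 = 1*72 + 11 = 83.
  i=7: a_7=1, p_7 = 1*2060 + 1787 = 3847, q_7 = 1*83 + 72 = 155.
  i=8: a_8=4, p_8 = 4*3847 + 2060 = 17448, q_8 = 4*155 + 83 = 703.
  i=9: a_9=1, p_9 = 1*17448 + 3847 = 21295, q_9 = 1*703 + 155 = 858.
Check: 21295^2 - 616*858^2 = 453477025 - 453477024 = 1, so (x, y) = (21295, 858) solves the equation, and by the theorem it is the least positive solution.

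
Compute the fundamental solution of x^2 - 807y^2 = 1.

(x, y) = (51841948, 1824923)

First expand sqrt(807) as a continued fraction. With x_i = (sqrt(807) + m_i)/d_i and (m_0, d_0) = (0, 1): a_0 = floor(sqrt(807)) = 28, since 28^2 = 784 <= 807 < 841 = 29^2.
Iterate m_{i+1} = d_i*a_i - m_i, d_{i+1} = (807 - m_{i+1}^2)/d_i, a_{i+1} = floor((a_0 + m_{i+1})/d_{i+1}):
  m_1 = 1*28 - 0 = 28, d_1 = (807 - 28^2)/1 = 23/1 = 23, a_1 = floor((28 + 28)/23) = 2.
  m_2 = 23*2 - 28 = 18, d_2 = (807 - 18^2)/23 = 483/23 = 21, a_2 = floor((28 + 18)/21) = 2.
  m_3 = 21*2 - 18 = 24, d_3 = (807 - 24^2)/21 = 231/21 = 11, a_3 = floor((28 + 24)/11) = 4.
  m_4 = 11*4 - 24 = 20, d_4 = (807 - 20^2)/11 = 407/11 = 37, a_4 = floor((28 + 20)/37) = 1.
  m_5 = 37*1 - 20 = 17, d_5 = (807 - 17^2)/37 = 518/37 = 14, a_5 = floor((28 + 17)/14) = 3.
  m_6 = 14*3 - 17 = 25, d_6 = (807 - 25^2)/14 = 182/14 = 13, a_6 = floor((28 + 25)/13) = 4.
  m_7 = 13*4 - 25 = 27, d_7 = (807 - 27^2)/13 = 78/13 = 6, a_7 = floor((28 + 27)/6) = 9.
  m_8 = 6*9 - 27 = 27, d_8 = (807 - 27^2)/6 = 78/6 = 13, a_8 = floor((28 + 27)/13) = 4.
  m_9 = 13*4 - 27 = 25, d_9 = (807 - 25^2)/13 = 182/13 = 14, a_9 = floor((28 + 25)/14) = 3.
  m_10 = 14*3 - 25 = 17, d_10 = (807 - 17^2)/14 = 518/14 = 37, a_10 = floor((28 + 17)/37) = 1.
  m_11 = 37*1 - 17 = 20, d_11 = (807 - 20^2)/37 = 407/37 = 11, a_11 = floor((28 + 20)/11) = 4.
  m_12 = 11*4 - 20 = 24, d_12 = (807 - 24^2)/11 = 231/11 = 21, a_12 = floor((28 + 24)/21) = 2.
  m_13 = 21*2 - 24 = 18, d_13 = (807 - 18^2)/21 = 483/21 = 23, a_13 = floor((28 + 18)/23) = 2.
  m_14 = 23*2 - 18 = 28, d_14 = (807 - 28^2)/23 = 23/23 = 1, a_14 = floor((28 + 28)/1) = 56.
  m_15 = 1*56 - 28 = 28, d_15 = (807 - 28^2)/1 = 23/1 = 23: (m_15, d_15) = (m_1, d_1) = (28, 23), so from here the quotients repeat a_1, ..., a_14; the period length is 14.
So sqrt(807) = [28; (2, 2, 4, 1, 3, 4, 9, 4, 3, 1, 4, 2, 2, 56)] with period length k = 14.
k is even, so the fundamental solution of x^2 - 807y^2 = 1 is (p_{k-1}, q_{k-1}) = (p_13, q_13); compute convergents through index 13.
Convergents (p_i = a_i*p_{i-1} + p_{i-2}, q_i = a_i*q_{i-1} + q_{i-2} with p_{-2}=0, p_{-1}=1, q_{-2}=1, q_{-1}=0):
  i=0: a_0=28, p_0 = 28*1 + 0 = 28, q_0 = 28*0 + 1 = 1.
  i=1: a_1=2, p_1 = 2*28 + 1 = 57, q_1 = 2*1 + 0 = 2.
  i=2: a_2=2, p_2 = 2*57 + 28 = 142, q_2 = 2*2 + 1 = 5.
  i=3: a_3=4, p_3 = 4*142 + 57 = 625, q_3 = 4*5 + 2 = 22.
  i=4: a_4=1, p_4 = 1*625 + 142 = 767, q_4 = 1*22 + 5 = 27.
  i=5: a_5=3, p_5 = 3*767 + 625 = 2926, q_5 = 3*27 + 22 = 103.
  i=6: a_6=4, p_6 = 4*2926 + 767 = 12471, q_6 = 4*103 + 27 = 439.
  i=7: a_7=9, p_7 = 9*12471 + 2926 = 115165, q_7 = 9*439 + 103 = 4054.
  i=8: a_8=4, p_8 = 4*115165 + 12471 = 473131, q_8 = 4*4054 + 439 = 16655.
  i=9: a_9=3, p_9 = 3*473131 + 115165 = 1534558, q_9 = 3*16655 + 4054 = 54019.
  i=10: a_10=1, p_10 = 1*1534558 + 473131 = 2007689, q_10 = 1*54019 + 16655 = 70674.
  i=11: a_11=4, p_11 = 4*2007689 + 1534558 = 9565314, q_11 = 4*70674 + 54019 = 336715.
  i=12: a_12=2, p_12 = 2*9565314 + 2007689 = 21138317, q_12 = 2*336715 + 70674 = 744104.
  i=13: a_13=2, p_13 = 2*21138317 + 9565314 = 51841948, q_13 = 2*744104 + 336715 = 1824923.
Check: 51841948^2 - 807*1824923^2 = 2687587572434704 - 2687587572434703 = 1, so (x, y) = (51841948, 1824923) solves the equation, and by the theorem it is the least positive solution.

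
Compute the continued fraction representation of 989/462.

[2; 7, 9, 3, 2]

Run the Euclidean algorithm on 989 and 462; the successive quotients are the partial quotients a_0, a_1, ... (each step inverts the fractional part left over by the previous one):
  989 = 2*462 + 65, so a_0 = 2.
  462 = 7*65 + 7, so a_1 = 7.
  65 = 9*7 + 2, so a_2 = 9.
  7 = 3*2 + 1, so a_3 = 3.
  2 = 2*1 + 0, so a_4 = 2.
The remainder reaches 0 after 5 divisions, so the expansion has 5 partial quotients, read off in order.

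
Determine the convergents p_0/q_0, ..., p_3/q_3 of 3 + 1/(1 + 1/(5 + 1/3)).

3/1, 4/1, 23/6, 73/19

Using the convergent recurrence p_i = a_i*p_{i-1} + p_{i-2}, q_i = a_i*q_{i-1} + q_{i-2} with p_{-2}=0, p_{-1}=1, q_{-2}=1, q_{-1}=0:
  i=0: a_0=3, p_0 = 3*1 + 0 = 3, q_0 = 3*0 + 1 = 1.
  i=1: a_1=1, p_1 = 1*3 + 1 = 4, q_1 = 1*1 + 0 = 1.
  i=2: a_2=5, p_2 = 5*4 + 3 = 23, q_2 = 5*1 + 1 = 6.
  i=3: a_3=3, p_3 = 3*23 + 4 = 73, q_3 = 3*6 + 1 = 19.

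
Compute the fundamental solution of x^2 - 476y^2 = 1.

(x, y) = (28799, 1320)

First expand sqrt(476) as a continued fraction. With x_i = (sqrt(476) + m_i)/d_i and (m_0, d_0) = (0, 1): a_0 = floor(sqrt(476)) = 21, since 21^2 = 441 <= 476 < 484 = 22^2.
Iterate m_{i+1} = d_i*a_i - m_i, d_{i+1} = (476 - m_{i+1}^2)/d_i, a_{i+1} = floor((a_0 + m_{i+1})/d_{i+1}):
  m_1 = 1*21 - 0 = 21, d_1 = (476 - 21^2)/1 = 35/1 = 35, a_1 = floor((21 + 21)/35) = 1.
  m_2 = 35*1 - 21 = 14, d_2 = (476 - 14^2)/35 = 280/35 = 8, a_2 = floor((21 + 14)/8) = 4.
  m_3 = 8*4 - 14 = 18, d_3 = (476 - 18^2)/8 = 152/8 = 19, a_3 = floor((21 + 18)/19) = 2.
  m_4 = 19*2 - 18 = 20, d_4 = (476 - 20^2)/19 = 76/19 = 4, a_4 = floor((21 + 20)/4) = 10.
  m_5 = 4*10 - 20 = 20, d_5 = (476 - 20^2)/4 = 76/4 = 19, a_5 = floor((21 + 20)/19) = 2.
  m_6 = 19*2 - 20 = 18, d_6 = (476 - 18^2)/19 = 152/19 = 8, a_6 = floor((21 + 18)/8) = 4.
  m_7 = 8*4 - 18 = 14, d_7 = (476 - 14^2)/8 = 280/8 = 35, a_7 = floor((21 + 14)/35) = 1.
  m_8 = 35*1 - 14 = 21, d_8 = (476 - 21^2)/35 = 35/35 = 1, a_8 = floor((21 + 21)/1) = 42.
  m_9 = 1*42 - 21 = 21, d_9 = (476 - 21^2)/1 = 35/1 = 35: (m_9, d_9) = (m_1, d_1) = (21, 35), so from here the quotients repeat a_1, ..., a_8; the period length is 8.
So sqrt(476) = [21; (1, 4, 2, 10, 2, 4, 1, 42)] with period length k = 8.
k is even, so the fundamental solution of x^2 - 476y^2 = 1 is (p_{k-1}, q_{k-1}) = (p_7, q_7); compute convergents through index 7.
Convergents (p_i = a_i*p_{i-1} + p_{i-2}, q_i = a_i*q_{i-1} + q_{i-2} with p_{-2}=0, p_{-1}=1, q_{-2}=1, q_{-1}=0):
  i=0: a_0=21, p_0 = 21*1 + 0 = 21, q_0 = 21*0 + 1 = 1.
  i=1: a_1=1, p_1 = 1*21 + 1 = 22, q_1 = 1*1 + 0 = 1.
  i=2: a_2=4, p_2 = 4*22 + 21 = 109, q_2 = 4*1 + 1 = 5.
  i=3: a_3=2, p_3 = 2*109 + 22 = 240, q_3 = 2*5 + 1 = 11.
  i=4: a_4=10, p_4 = 10*240 + 109 = 2509, q_4 = 10*11 + 5 = 115.
  i=5: a_5=2, p_5 = 2*2509 + 240 = 5258, q_5 = 2*115 + 11 = 241.
  i=6: a_6=4, p_6 = 4*5258 + 2509 = 23541, q_6 = 4*241 + 115 = 1079.
  i=7: a_7=1, p_7 = 1*23541 + 5258 = 28799, q_7 = 1*1079 + 241 = 1320.
Check: 28799^2 - 476*1320^2 = 829382401 - 829382400 = 1, so (x, y) = (28799, 1320) solves the equation, and by the theorem it is the least positive solution.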